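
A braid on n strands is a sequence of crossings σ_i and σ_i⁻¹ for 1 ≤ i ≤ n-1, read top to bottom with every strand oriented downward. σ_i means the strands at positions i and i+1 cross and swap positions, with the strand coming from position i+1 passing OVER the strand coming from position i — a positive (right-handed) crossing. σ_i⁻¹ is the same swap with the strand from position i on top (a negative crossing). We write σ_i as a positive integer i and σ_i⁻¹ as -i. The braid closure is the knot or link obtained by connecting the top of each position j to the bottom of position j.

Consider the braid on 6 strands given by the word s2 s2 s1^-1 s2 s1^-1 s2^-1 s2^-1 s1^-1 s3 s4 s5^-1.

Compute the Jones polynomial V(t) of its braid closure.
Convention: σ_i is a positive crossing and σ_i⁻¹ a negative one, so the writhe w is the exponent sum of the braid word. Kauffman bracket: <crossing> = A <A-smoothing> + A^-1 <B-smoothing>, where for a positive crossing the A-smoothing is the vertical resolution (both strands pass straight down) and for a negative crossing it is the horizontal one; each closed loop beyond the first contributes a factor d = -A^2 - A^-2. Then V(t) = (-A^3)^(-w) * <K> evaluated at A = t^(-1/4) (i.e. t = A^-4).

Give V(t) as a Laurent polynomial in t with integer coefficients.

-t + 2 - t^-1 + 2*t^-2 - t^-3 + t^-4 - t^-5

Derivation:
The presented braid s2 s2 s1^-1 s2 s1^-1 s2^-1 s2^-1 s1^-1 s3 s4 s5^-1 on 6 strands reduces by inverse Markov moves (closure unchanged at each step):
  Destabilize: the word has the form β·s5^-1 where s5^-1 occurs only as the final letter (β ∈ B_5); drop it and the last strand → 5 strands.
  Destabilize: the word has the form β·s4 where s4 occurs only as the final letter (β ∈ B_4); drop it and the last strand → 4 strands.
  Destabilize: the word has the form β·s3 where s3 occurs only as the final letter (β ∈ B_3); drop it and the last strand → 3 strands.
Reduced to β = s2 s2 s1^-1 s2 s1^-1 s2^-1 s2^-1 s1^-1 on 3 strands, 8 crossings.
Compute on β:
Braid: s2 s2 s1^-1 s2 s1^-1 s2^-1 s2^-1 s1^-1 on 3 strands, 8 crossings.
Writhe w = (#positive) - (#negative) = 3 - 5 = -2.
Computing the Kauffman bracket via state sum. There are 2^8 = 256 states.
Smooth each crossing (0=||, 1=⌣⌢); contribution A^(Σ sign_k(1-2s_k)) * d^(L-1).
Tabulate the states by total A-exponent and number of loops L (A-exp: L × count):
  A^8: L=4 ×1
  A^6: L=3 ×8
  A^4: L=2 ×23, L=4 ×5
  A^2: L=1 ×22, L=3 ×33, L=5 ×1
  A^0: L=2 ×52, L=4 ×18
  A^-2: L=1 ×13, L=3 ×37, L=5 ×6
  A^-4: L=2 ×14, L=4 ×13, L=6 ×1
  A^-6: L=3 ×6, L=5 ×2
  A^-8: L=4 ×1
Each group contributes A^e * Σ count * d^(L-1):
Powers of d = -A^2 - A^-2: d^2 = A^4 + 2 + A^-4; d^3 = -A^6 - 3*A^2 - 3*A^-2 - A^-6; d^4 = A^8 + 4*A^4 + 6 + 4*A^-4 + A^-8; d^5 = -A^10 - 5*A^6 - 10*A^2 - 10*A^-2 - 5*A^-6 - A^-10.
  A^8 * (d^3) = -A^14 - 3*A^10 - 3*A^6 - A^2
  A^6 * (8*d^2) = 8*A^10 + 16*A^6 + 8*A^2
  A^4 * (23*d + 5*d^3) = -5*A^10 - 38*A^6 - 38*A^2 - 5*A^-2
  A^2 * (22 + 33*d^2 + d^4) = A^10 + 37*A^6 + 94*A^2 + 37*A^-2 + A^-6
  A^0 * (52*d + 18*d^3) = -18*A^6 - 106*A^2 - 106*A^-2 - 18*A^-6
  A^-2 * (13 + 37*d^2 + 6*d^4) = 6*A^6 + 61*A^2 + 123*A^-2 + 61*A^-6 + 6*A^-10
  A^-4 * (14*d + 13*d^3 + d^5) = -A^6 - 18*A^2 - 63*A^-2 - 63*A^-6 - 18*A^-10 - A^-14
  A^-6 * (6*d^2 + 2*d^4) = 2*A^2 + 14*A^-2 + 24*A^-6 + 14*A^-10 + 2*A^-14
  A^-8 * (d^3) = -A^-2 - 3*A^-6 - 3*A^-10 - A^-14
Summing the groups: <K> = -A^14 + A^10 - A^6 + 2*A^2 - A^-2 + 2*A^-6 - A^-10
Normalise by the writhe: (-A^3)^(-w) = (-A^3)^(2) = A^6, so f(A) = A^6 * <K> = -A^20 + A^16 - A^12 + 2*A^8 - A^4 + 2 - A^-4.
Substitute A = t^(-1/4), i.e. A^e → t^(-e/4): V(t) = -t + 2 - t^-1 + 2*t^-2 - t^-3 + t^-4 - t^-5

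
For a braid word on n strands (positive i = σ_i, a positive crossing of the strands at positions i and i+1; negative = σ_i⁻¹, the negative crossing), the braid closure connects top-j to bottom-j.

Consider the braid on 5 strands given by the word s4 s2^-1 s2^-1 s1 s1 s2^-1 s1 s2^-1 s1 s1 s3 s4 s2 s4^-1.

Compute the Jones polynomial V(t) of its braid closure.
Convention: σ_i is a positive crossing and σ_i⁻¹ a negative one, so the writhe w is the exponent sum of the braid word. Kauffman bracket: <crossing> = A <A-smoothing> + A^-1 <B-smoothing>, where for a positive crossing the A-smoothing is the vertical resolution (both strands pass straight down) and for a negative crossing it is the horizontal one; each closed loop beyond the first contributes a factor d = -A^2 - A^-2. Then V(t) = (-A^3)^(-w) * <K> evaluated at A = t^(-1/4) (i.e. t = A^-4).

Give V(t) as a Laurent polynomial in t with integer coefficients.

-t^6 + 3*t^5 - 5*t^4 + 6*t^3 - 6*t^2 + 6*t - 4 + 3*t^-1 - t^-2

Derivation:
The presented braid s4 s2^-1 s2^-1 s1 s1 s2^-1 s1 s2^-1 s1 s1 s3 s4 s2 s4^-1 on 5 strands reduces by inverse Markov moves (closure unchanged at each step):
  Deconjugate: the word is γ·β·γ⁻¹ with γ = s4 s2^-1 (prefix) and γ⁻¹ = s2 s4^-1 (suffix); strip both.
  Destabilize: the word has the form β·s4 where s4 occurs only as the final letter (β ∈ B_4); drop it and the last strand → 4 strands.
  Destabilize: the word has the form β·s3 where s3 occurs only as the final letter (β ∈ B_3); drop it and the last strand → 3 strands.
Reduced to β = s2^-1 s1 s1 s2^-1 s1 s2^-1 s1 s1 on 3 strands, 8 crossings.
Compute on β:
Braid: s2^-1 s1 s1 s2^-1 s1 s2^-1 s1 s1 on 3 strands, 8 crossings.
Writhe w = (#positive) - (#negative) = 5 - 3 = 2.
State-sum expansion of <K>. There are 2^8 = 256 states.
Each crossing splits two ways (0=vertical, 1=horizontal). The state's weight is A^(#A-smoothings - #B-smoothings) * d^(loops - 1).
Tabulate the states by total A-exponent and number of loops L (A-exp: L × count):
  A^8: L=4 ×1
  A^6: L=3 ×8
  A^4: L=2 ×26, L=4 ×2
  A^2: L=1 ×35, L=3 ×21
  A^0: L=2 ×63, L=4 ×7
  A^-2: L=3 ×55, L=5 ×1
  A^-4: L=4 ×28
  A^-6: L=5 ×8
  A^-8: L=6 ×1
Each group contributes A^e * Σ count * d^(L-1):
Powers of d = -A^2 - A^-2: d^2 = A^4 + 2 + A^-4; d^3 = -A^6 - 3*A^2 - 3*A^-2 - A^-6; d^4 = A^8 + 4*A^4 + 6 + 4*A^-4 + A^-8; d^5 = -A^10 - 5*A^6 - 10*A^2 - 10*A^-2 - 5*A^-6 - A^-10.
  A^8 * (d^3) = -A^14 - 3*A^10 - 3*A^6 - A^2
  A^6 * (8*d^2) = 8*A^10 + 16*A^6 + 8*A^2
  A^4 * (26*d + 2*d^3) = -2*A^10 - 32*A^6 - 32*A^2 - 2*A^-2
  A^2 * (35 + 21*d^2) = 21*A^6 + 77*A^2 + 21*A^-2
  A^0 * (63*d + 7*d^3) = -7*A^6 - 84*A^2 - 84*A^-2 - 7*A^-6
  A^-2 * (55*d^2 + d^4) = A^6 + 59*A^2 + 116*A^-2 + 59*A^-6 + A^-10
  A^-4 * (28*d^3) = -28*A^2 - 84*A^-2 - 84*A^-6 - 28*A^-10
  A^-6 * (8*d^4) = 8*A^2 + 32*A^-2 + 48*A^-6 + 32*A^-10 + 8*A^-14
  A^-8 * (d^5) = -A^2 - 5*A^-2 - 10*A^-6 - 10*A^-10 - 5*A^-14 - A^-18
Summing the groups: <K> = -A^14 + 3*A^10 - 4*A^6 + 6*A^2 - 6*A^-2 + 6*A^-6 - 5*A^-10 + 3*A^-14 - A^-18
Normalise by the writhe: (-A^3)^(-w) = (-A^3)^(-2) = A^-6, so f(A) = A^-6 * <K> = -A^8 + 3*A^4 - 4 + 6*A^-4 - 6*A^-8 + 6*A^-12 - 5*A^-16 + 3*A^-20 - A^-24.
Substitute A = t^(-1/4), i.e. A^e → t^(-e/4): V(t) = -t^6 + 3*t^5 - 5*t^4 + 6*t^3 - 6*t^2 + 6*t - 4 + 3*t^-1 - t^-2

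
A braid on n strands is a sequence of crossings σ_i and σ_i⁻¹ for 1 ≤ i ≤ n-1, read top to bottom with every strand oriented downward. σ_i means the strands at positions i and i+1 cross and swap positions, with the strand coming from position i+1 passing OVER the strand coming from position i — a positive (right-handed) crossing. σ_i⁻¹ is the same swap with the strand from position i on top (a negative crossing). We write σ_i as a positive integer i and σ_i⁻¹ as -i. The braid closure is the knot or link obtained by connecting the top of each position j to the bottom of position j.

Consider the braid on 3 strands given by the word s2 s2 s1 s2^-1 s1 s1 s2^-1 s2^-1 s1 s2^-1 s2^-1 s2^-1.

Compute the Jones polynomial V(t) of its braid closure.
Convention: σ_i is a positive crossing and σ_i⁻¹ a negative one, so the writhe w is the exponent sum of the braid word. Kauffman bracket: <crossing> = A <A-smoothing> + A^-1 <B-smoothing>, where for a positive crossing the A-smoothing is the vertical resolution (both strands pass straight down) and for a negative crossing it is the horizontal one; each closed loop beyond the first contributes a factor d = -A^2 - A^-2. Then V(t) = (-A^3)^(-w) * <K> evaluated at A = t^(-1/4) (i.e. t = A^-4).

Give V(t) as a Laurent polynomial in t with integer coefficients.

t^4 - 3*t^3 + 5*t^2 - 6*t + 7 - 6*t^-1 + 5*t^-2 - 3*t^-3 + t^-4

Derivation:
The presented braid s2 s2 s1 s2^-1 s1 s1 s2^-1 s2^-1 s1 s2^-1 s2^-1 s2^-1 on 3 strands reduces by inverse Markov moves (closure unchanged at each step):
  Deconjugate: the word is γ·β·γ⁻¹ with γ = s2 s2 (prefix) and γ⁻¹ = s2^-1 s2^-1 (suffix); strip both.
Reduced to β = s1 s2^-1 s1 s1 s2^-1 s2^-1 s1 s2^-1 on 3 strands, 8 crossings.
Compute on β:
Braid: s1 s2^-1 s1 s1 s2^-1 s2^-1 s1 s2^-1 on 3 strands, 8 crossings.
Writhe w = (#positive) - (#negative) = 4 - 4 = 0.
Enumerate smoothing states for the bracket polynomial. There are 2^8 = 256 states.
Smooth each crossing (0=||, 1=⌣⌢); contribution A^(Σ sign_k(1-2s_k)) * d^(L-1).
Tabulate the states by total A-exponent and number of loops L (A-exp: L × count):
  A^8: L=5 ×1
  A^6: L=4 ×8
  A^4: L=3 ×27, L=5 ×1
  A^2: L=2 ×47, L=4 ×9
  A^0: L=1 ×37, L=3 ×32, L=5 ×1
  A^-2: L=2 ×47, L=4 ×9
  A^-4: L=3 ×27, L=5 ×1
  A^-6: L=4 ×8
  A^-8: L=5 ×1
Each group contributes A^e * Σ count * d^(L-1):
Powers of d = -A^2 - A^-2: d^2 = A^4 + 2 + A^-4; d^3 = -A^6 - 3*A^2 - 3*A^-2 - A^-6; d^4 = A^8 + 4*A^4 + 6 + 4*A^-4 + A^-8.
  A^8 * (d^4) = A^16 + 4*A^12 + 6*A^8 + 4*A^4 + 1
  A^6 * (8*d^3) = -8*A^12 - 24*A^8 - 24*A^4 - 8
  A^4 * (27*d^2 + d^4) = A^12 + 31*A^8 + 60*A^4 + 31 + A^-4
  A^2 * (47*d + 9*d^3) = -9*A^8 - 74*A^4 - 74 - 9*A^-4
  A^0 * (37 + 32*d^2 + d^4) = A^8 + 36*A^4 + 107 + 36*A^-4 + A^-8
  A^-2 * (47*d + 9*d^3) = -9*A^4 - 74 - 74*A^-4 - 9*A^-8
  A^-4 * (27*d^2 + d^4) = A^4 + 31 + 60*A^-4 + 31*A^-8 + A^-12
  A^-6 * (8*d^3) = -8 - 24*A^-4 - 24*A^-8 - 8*A^-12
  A^-8 * (d^4) = 1 + 4*A^-4 + 6*A^-8 + 4*A^-12 + A^-16
Summing the groups: <K> = A^16 - 3*A^12 + 5*A^8 - 6*A^4 + 7 - 6*A^-4 + 5*A^-8 - 3*A^-12 + A^-16
Normalise by the writhe: (-A^3)^(-w) = (-A^3)^(0) = 1, so f(A) = 1 * <K> = A^16 - 3*A^12 + 5*A^8 - 6*A^4 + 7 - 6*A^-4 + 5*A^-8 - 3*A^-12 + A^-16.
Substitute A = t^(-1/4), i.e. A^e → t^(-e/4): V(t) = t^4 - 3*t^3 + 5*t^2 - 6*t + 7 - 6*t^-1 + 5*t^-2 - 3*t^-3 + t^-4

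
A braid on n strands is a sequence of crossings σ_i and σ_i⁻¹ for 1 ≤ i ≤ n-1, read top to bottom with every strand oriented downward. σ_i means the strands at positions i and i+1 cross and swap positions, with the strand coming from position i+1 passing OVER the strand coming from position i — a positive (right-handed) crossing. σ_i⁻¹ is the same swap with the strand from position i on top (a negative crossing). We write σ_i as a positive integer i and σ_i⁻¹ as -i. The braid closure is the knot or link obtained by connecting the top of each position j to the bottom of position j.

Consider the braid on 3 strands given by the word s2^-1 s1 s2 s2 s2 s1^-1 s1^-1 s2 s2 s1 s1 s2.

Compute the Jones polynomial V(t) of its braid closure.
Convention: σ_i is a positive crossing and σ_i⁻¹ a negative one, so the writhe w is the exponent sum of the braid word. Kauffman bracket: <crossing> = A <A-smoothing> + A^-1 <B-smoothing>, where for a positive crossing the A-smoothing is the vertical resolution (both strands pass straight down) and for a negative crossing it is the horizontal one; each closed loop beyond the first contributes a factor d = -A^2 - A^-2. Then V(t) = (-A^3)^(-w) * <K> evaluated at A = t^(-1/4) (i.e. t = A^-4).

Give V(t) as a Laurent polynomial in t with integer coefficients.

The presented braid s2^-1 s1 s2 s2 s2 s1^-1 s1^-1 s2 s2 s1 s1 s2 on 3 strands reduces by inverse Markov moves (closure unchanged at each step):
  Deconjugate: the word is γ·β·γ⁻¹ with γ = s2^-1 (prefix) and γ⁻¹ = s2 (suffix); strip both.
Reduced to β = s1 s2 s2 s2 s1^-1 s1^-1 s2 s2 s1 s1 on 3 strands, 10 crossings.
Compute on β:
Braid: s1 s2 s2 s2 s1^-1 s1^-1 s2 s2 s1 s1 on 3 strands, 10 crossings.
Writhe w = (#positive) - (#negative) = 8 - 2 = 6.
Computing the Kauffman bracket via state sum. There are 2^10 = 1024 states.
Smooth each crossing (0=||, 1=⌣⌢); contribution A^(Σ sign_k(1-2s_k)) * d^(L-1).
Tabulate the states by total A-exponent and number of loops L (A-exp: L × count):
  A^10: L=3 ×1
  A^8: L=2 ×7, L=4 ×3
  A^6: L=1 ×10, L=3 ×32, L=5 ×3
  A^4: L=2 ×76, L=4 ×43, L=6 ×1
  A^2: L=1 ×51, L=3 ×132, L=5 ×27
  A^0: L=2 ×135, L=4 ×109, L=6 ×8
  A^-2: L=3 ×161, L=5 ×48, L=7 ×1
  A^-4: L=4 ×109, L=6 ×11
  A^-6: L=5 ×44, L=7 ×1
  A^-8: L=6 ×10
  A^-10: L=7 ×1
Each group contributes A^e * Σ count * d^(L-1):
Powers of d = -A^2 - A^-2: d^2 = A^4 + 2 + A^-4; d^3 = -A^6 - 3*A^2 - 3*A^-2 - A^-6; d^4 = A^8 + 4*A^4 + 6 + 4*A^-4 + A^-8; d^5 = -A^10 - 5*A^6 - 10*A^2 - 10*A^-2 - 5*A^-6 - A^-10; d^6 = A^12 + 6*A^8 + 15*A^4 + 20 + 15*A^-4 + 6*A^-8 + A^-12.
  A^10 * (d^2) = A^14 + 2*A^10 + A^6
  A^8 * (7*d + 3*d^3) = -3*A^14 - 16*A^10 - 16*A^6 - 3*A^2
  A^6 * (10 + 32*d^2 + 3*d^4) = 3*A^14 + 44*A^10 + 92*A^6 + 44*A^2 + 3*A^-2
  A^4 * (76*d + 43*d^3 + d^5) = -A^14 - 48*A^10 - 215*A^6 - 215*A^2 - 48*A^-2 - A^-6
  A^2 * (51 + 132*d^2 + 27*d^4) = 27*A^10 + 240*A^6 + 477*A^2 + 240*A^-2 + 27*A^-6
  A^0 * (135*d + 109*d^3 + 8*d^5) = -8*A^10 - 149*A^6 - 542*A^2 - 542*A^-2 - 149*A^-6 - 8*A^-10
  A^-2 * (161*d^2 + 48*d^4 + d^6) = A^10 + 54*A^6 + 368*A^2 + 630*A^-2 + 368*A^-6 + 54*A^-10 + A^-14
  A^-4 * (109*d^3 + 11*d^5) = -11*A^6 - 164*A^2 - 437*A^-2 - 437*A^-6 - 164*A^-10 - 11*A^-14
  A^-6 * (44*d^4 + d^6) = A^6 + 50*A^2 + 191*A^-2 + 284*A^-6 + 191*A^-10 + 50*A^-14 + A^-18
  A^-8 * (10*d^5) = -10*A^2 - 50*A^-2 - 100*A^-6 - 100*A^-10 - 50*A^-14 - 10*A^-18
  A^-10 * (d^6) = A^2 + 6*A^-2 + 15*A^-6 + 20*A^-10 + 15*A^-14 + 6*A^-18 + A^-22
Summing the groups: <K> = 2*A^10 - 3*A^6 + 6*A^2 - 7*A^-2 + 7*A^-6 - 7*A^-10 + 5*A^-14 - 3*A^-18 + A^-22
Normalise by the writhe: (-A^3)^(-w) = (-A^3)^(-6) = A^-18, so f(A) = A^-18 * <K> = 2*A^-8 - 3*A^-12 + 6*A^-16 - 7*A^-20 + 7*A^-24 - 7*A^-28 + 5*A^-32 - 3*A^-36 + A^-40.
Substitute A = t^(-1/4), i.e. A^e → t^(-e/4): V(t) = t^10 - 3*t^9 + 5*t^8 - 7*t^7 + 7*t^6 - 7*t^5 + 6*t^4 - 3*t^3 + 2*t^2

Answer: t^10 - 3*t^9 + 5*t^8 - 7*t^7 + 7*t^6 - 7*t^5 + 6*t^4 - 3*t^3 + 2*t^2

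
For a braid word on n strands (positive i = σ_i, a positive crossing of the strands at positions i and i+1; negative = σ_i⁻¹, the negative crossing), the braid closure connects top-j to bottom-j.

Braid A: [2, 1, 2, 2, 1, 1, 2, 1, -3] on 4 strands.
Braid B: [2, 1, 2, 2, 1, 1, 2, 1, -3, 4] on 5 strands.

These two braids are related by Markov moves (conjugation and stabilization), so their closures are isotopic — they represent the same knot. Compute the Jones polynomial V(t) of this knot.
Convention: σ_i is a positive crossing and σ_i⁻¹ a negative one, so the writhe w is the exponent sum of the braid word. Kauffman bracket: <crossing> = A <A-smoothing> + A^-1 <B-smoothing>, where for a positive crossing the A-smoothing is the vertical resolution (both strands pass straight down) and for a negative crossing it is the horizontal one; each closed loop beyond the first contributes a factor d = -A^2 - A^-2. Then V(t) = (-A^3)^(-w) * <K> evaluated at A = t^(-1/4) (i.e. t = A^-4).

-t^8 + t^5 + t^3

Derivation:
Markov-equivalent braids have isotopic closures, hence identical knot invariants. Strip the Markov moves from each word to reach a common short braid β, then compute V(t) once on β.
Braid A: s2 s1 s2 s2 s1 s1 s2 s1 s3^-1 on 4 strands reduces by inverse Markov moves (closure unchanged at each step):
  Destabilize: the word has the form β·s3^-1 where s3^-1 occurs only as the final letter (β ∈ B_3); drop it and the last strand → 3 strands.
Reduced to β = s2 s1 s2 s2 s1 s1 s2 s1 on 3 strands, 8 crossings.
Braid B: s2 s1 s2 s2 s1 s1 s2 s1 s3^-1 s4 on 5 strands reduces by inverse Markov moves (closure unchanged at each step):
  Destabilize: the word has the form β·s4 where s4 occurs only as the final letter (β ∈ B_4); drop it and the last strand → 4 strands.
  Destabilize: the word has the form β·s3^-1 where s3^-1 occurs only as the final letter (β ∈ B_3); drop it and the last strand → 3 strands.
Reduced to β = s2 s1 s2 s2 s1 s1 s2 s1 on 3 strands, 8 crossings.
Both give the same β = s2 s1 s2 s2 s1 s1 s2 s1 on 3 strands, so one state sum suffices:
Braid: s2 s1 s2 s2 s1 s1 s2 s1 on 3 strands, 8 crossings.
Writhe w = (#positive) - (#negative) = 8 - 0 = 8.
State-sum expansion of <K>. There are 2^8 = 256 states.
Each crossing splits two ways (0=vertical, 1=horizontal). The state's weight is A^(#A-smoothings - #B-smoothings) * d^(loops - 1).
Tabulate the states by total A-exponent and number of loops L (A-exp: L × count):
  A^8: L=3 ×1
  A^6: L=2 ×8
  A^4: L=1 ×16, L=3 ×12
  A^2: L=2 ×48, L=4 ×8
  A^0: L=1 ×17, L=3 ×51, L=5 ×2
  A^-2: L=2 ×34, L=4 ×22
  A^-4: L=1 ×4, L=3 ×21, L=5 ×3
  A^-6: L=2 ×4, L=4 ×4
  A^-8: L=3 ×1
Each group contributes A^e * Σ count * d^(L-1):
Powers of d = -A^2 - A^-2: d^2 = A^4 + 2 + A^-4; d^3 = -A^6 - 3*A^2 - 3*A^-2 - A^-6; d^4 = A^8 + 4*A^4 + 6 + 4*A^-4 + A^-8.
  A^8 * (d^2) = A^12 + 2*A^8 + A^4
  A^6 * (8*d) = -8*A^8 - 8*A^4
  A^4 * (16 + 12*d^2) = 12*A^8 + 40*A^4 + 12
  A^2 * (48*d + 8*d^3) = -8*A^8 - 72*A^4 - 72 - 8*A^-4
  A^0 * (17 + 51*d^2 + 2*d^4) = 2*A^8 + 59*A^4 + 131 + 59*A^-4 + 2*A^-8
  A^-2 * (34*d + 22*d^3) = -22*A^4 - 100 - 100*A^-4 - 22*A^-8
  A^-4 * (4 + 21*d^2 + 3*d^4) = 3*A^4 + 33 + 64*A^-4 + 33*A^-8 + 3*A^-12
  A^-6 * (4*d + 4*d^3) = -4 - 16*A^-4 - 16*A^-8 - 4*A^-12
  A^-8 * (d^2) = A^-4 + 2*A^-8 + A^-12
Summing the groups: <K> = A^12 + A^4 - A^-8
Normalise by the writhe: (-A^3)^(-w) = (-A^3)^(-8) = A^-24, so f(A) = A^-24 * <K> = A^-12 + A^-20 - A^-32.
Substitute A = t^(-1/4), i.e. A^e → t^(-e/4): V(t) = -t^8 + t^5 + t^3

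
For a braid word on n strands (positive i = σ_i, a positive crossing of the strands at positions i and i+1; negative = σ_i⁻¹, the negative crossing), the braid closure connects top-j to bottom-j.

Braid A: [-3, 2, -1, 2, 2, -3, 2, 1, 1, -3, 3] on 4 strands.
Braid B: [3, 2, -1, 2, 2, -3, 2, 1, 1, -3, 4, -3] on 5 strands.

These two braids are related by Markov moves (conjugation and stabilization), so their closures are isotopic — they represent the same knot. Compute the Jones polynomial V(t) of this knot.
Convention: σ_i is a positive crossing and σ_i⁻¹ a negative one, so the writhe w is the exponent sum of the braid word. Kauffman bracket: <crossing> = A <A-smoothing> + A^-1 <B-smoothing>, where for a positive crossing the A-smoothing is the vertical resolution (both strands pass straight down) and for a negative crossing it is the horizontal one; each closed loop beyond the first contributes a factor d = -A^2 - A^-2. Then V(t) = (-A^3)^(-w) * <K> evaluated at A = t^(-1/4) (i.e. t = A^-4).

t^7 - 2*t^6 + 3*t^5 - 5*t^4 + 5*t^3 - 4*t^2 + 4*t - 2 + t^-1

Derivation:
Markov-equivalent braids have isotopic closures, hence identical knot invariants. Strip the Markov moves from each word to reach a common short braid β, then compute V(t) once on β.
Braid A: s3^-1 s2 s1^-1 s2 s2 s3^-1 s2 s1 s1 s3^-1 s3 on 4 strands reduces by inverse Markov moves (closure unchanged at each step):
  Deconjugate: the word is γ·β·γ⁻¹ with γ = s3^-1 (prefix) and γ⁻¹ = s3 (suffix); strip both.
Reduced to β = s2 s1^-1 s2 s2 s3^-1 s2 s1 s1 s3^-1 on 4 strands, 9 crossings.
Braid B: s3 s2 s1^-1 s2 s2 s3^-1 s2 s1 s1 s3^-1 s4 s3^-1 on 5 strands reduces by inverse Markov moves (closure unchanged at each step):
  Deconjugate: the word is γ·β·γ⁻¹ with γ = s3 (prefix) and γ⁻¹ = s3^-1 (suffix); strip both.
  Destabilize: the word has the form β·s4 where s4 occurs only as the final letter (β ∈ B_4); drop it and the last strand → 4 strands.
Reduced to β = s2 s1^-1 s2 s2 s3^-1 s2 s1 s1 s3^-1 on 4 strands, 9 crossings.
Both give the same β = s2 s1^-1 s2 s2 s3^-1 s2 s1 s1 s3^-1 on 4 strands, so one state sum suffices:
Braid: s2 s1^-1 s2 s2 s3^-1 s2 s1 s1 s3^-1 on 4 strands, 9 crossings.
Writhe w = (#positive) - (#negative) = 6 - 3 = 3.
Computing the Kauffman bracket via state sum. There are 2^9 = 512 states.
Each crossing splits two ways (0=vertical, 1=horizontal). The state's weight is A^(#A-smoothings - #B-smoothings) * d^(loops - 1).
Tabulate the states by total A-exponent and number of loops L (A-exp: L × count):
  A^9: L=3 ×1
  A^7: L=2 ×6, L=4 ×3
  A^5: L=1 ×11, L=3 ×24, L=5 ×1
  A^3: L=2 ×68, L=4 ×16
  A^1: L=1 ×38, L=3 ×85, L=5 ×3
  A^-1: L=2 ×77, L=4 ×49
  A^-3: L=3 ×69, L=5 ×15
  A^-5: L=4 ×34, L=6 ×2
  A^-7: L=5 ×9
  A^-9: L=6 ×1
Each group contributes A^e * Σ count * d^(L-1):
Powers of d = -A^2 - A^-2: d^2 = A^4 + 2 + A^-4; d^3 = -A^6 - 3*A^2 - 3*A^-2 - A^-6; d^4 = A^8 + 4*A^4 + 6 + 4*A^-4 + A^-8; d^5 = -A^10 - 5*A^6 - 10*A^2 - 10*A^-2 - 5*A^-6 - A^-10.
  A^9 * (d^2) = A^13 + 2*A^9 + A^5
  A^7 * (6*d + 3*d^3) = -3*A^13 - 15*A^9 - 15*A^5 - 3*A
  A^5 * (11 + 24*d^2 + d^4) = A^13 + 28*A^9 + 65*A^5 + 28*A + A^-3
  A^3 * (68*d + 16*d^3) = -16*A^9 - 116*A^5 - 116*A - 16*A^-3
  A^1 * (38 + 85*d^2 + 3*d^4) = 3*A^9 + 97*A^5 + 226*A + 97*A^-3 + 3*A^-7
  A^-1 * (77*d + 49*d^3) = -49*A^5 - 224*A - 224*A^-3 - 49*A^-7
  A^-3 * (69*d^2 + 15*d^4) = 15*A^5 + 129*A + 228*A^-3 + 129*A^-7 + 15*A^-11
  A^-5 * (34*d^3 + 2*d^5) = -2*A^5 - 44*A - 122*A^-3 - 122*A^-7 - 44*A^-11 - 2*A^-15
  A^-7 * (9*d^4) = 9*A + 36*A^-3 + 54*A^-7 + 36*A^-11 + 9*A^-15
  A^-9 * (d^5) = -A - 5*A^-3 - 10*A^-7 - 10*A^-11 - 5*A^-15 - A^-19
Summing the groups: <K> = -A^13 + 2*A^9 - 4*A^5 + 4*A - 5*A^-3 + 5*A^-7 - 3*A^-11 + 2*A^-15 - A^-19
Normalise by the writhe: (-A^3)^(-w) = (-A^3)^(-3) = -A^-9, so f(A) = -A^-9 * <K> = A^4 - 2 + 4*A^-4 - 4*A^-8 + 5*A^-12 - 5*A^-16 + 3*A^-20 - 2*A^-24 + A^-28.
Substitute A = t^(-1/4), i.e. A^e → t^(-e/4): V(t) = t^7 - 2*t^6 + 3*t^5 - 5*t^4 + 5*t^3 - 4*t^2 + 4*t - 2 + t^-1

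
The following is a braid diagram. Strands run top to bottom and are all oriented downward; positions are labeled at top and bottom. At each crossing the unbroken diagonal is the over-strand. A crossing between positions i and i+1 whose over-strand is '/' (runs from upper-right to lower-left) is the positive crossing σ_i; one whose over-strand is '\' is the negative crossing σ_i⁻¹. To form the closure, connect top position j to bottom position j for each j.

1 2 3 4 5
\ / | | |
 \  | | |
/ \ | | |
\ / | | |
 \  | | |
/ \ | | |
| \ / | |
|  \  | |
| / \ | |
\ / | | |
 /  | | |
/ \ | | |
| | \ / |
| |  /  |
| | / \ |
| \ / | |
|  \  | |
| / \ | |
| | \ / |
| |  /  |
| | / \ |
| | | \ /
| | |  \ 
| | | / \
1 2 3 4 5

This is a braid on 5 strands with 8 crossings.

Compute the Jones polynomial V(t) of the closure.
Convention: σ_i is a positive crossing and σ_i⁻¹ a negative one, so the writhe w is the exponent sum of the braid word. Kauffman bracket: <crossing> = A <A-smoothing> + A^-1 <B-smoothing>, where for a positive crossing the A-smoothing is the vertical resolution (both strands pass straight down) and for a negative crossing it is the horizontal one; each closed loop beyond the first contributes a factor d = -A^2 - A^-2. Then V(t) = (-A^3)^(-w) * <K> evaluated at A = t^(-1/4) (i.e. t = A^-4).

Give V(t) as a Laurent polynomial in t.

t^2 - t + 2 - 2*t^-1 + t^-2 - t^-3 + t^-4

Derivation:
Reading the diagram top to bottom ('/'-over between positions i,i+1 = s_i, '\'-over = s_i^-1): braid word = s1^-1 s1^-1 s2^-1 s1 s3 s2^-1 s3 s4^-1.
The presented braid s1^-1 s1^-1 s2^-1 s1 s3 s2^-1 s3 s4^-1 on 5 strands reduces by inverse Markov moves (closure unchanged at each step):
  Destabilize: the word has the form β·s4^-1 where s4^-1 occurs only as the final letter (β ∈ B_4); drop it and the last strand → 4 strands.
Reduced to β = s1^-1 s1^-1 s2^-1 s1 s3 s2^-1 s3 on 4 strands, 7 crossings.
Compute on β:
Braid: s1^-1 s1^-1 s2^-1 s1 s3 s2^-1 s3 on 4 strands, 7 crossings.
Writhe w = (#positive) - (#negative) = 3 - 4 = -1.
State-sum expansion of <K>. There are 2^7 = 128 states.
Each crossing splits two ways (0=vertical, 1=horizontal). The state's weight is A^(#A-smoothings - #B-smoothings) * d^(loops - 1).
Tabulate the states by total A-exponent and number of loops L (A-exp: L × count):
  A^7: L=4 ×1
  A^5: L=3 ×7
  A^3: L=2 ×17, L=4 ×4
  A^1: L=1 ×14, L=3 ×20, L=5 ×1
  A^-1: L=2 ×27, L=4 ×8
  A^-3: L=1 ×5, L=3 ×15, L=5 ×1
  A^-5: L=2 ×4, L=4 ×3
  A^-7: L=3 ×1
Each group contributes A^e * Σ count * d^(L-1):
Powers of d = -A^2 - A^-2: d^2 = A^4 + 2 + A^-4; d^3 = -A^6 - 3*A^2 - 3*A^-2 - A^-6; d^4 = A^8 + 4*A^4 + 6 + 4*A^-4 + A^-8.
  A^7 * (d^3) = -A^13 - 3*A^9 - 3*A^5 - A
  A^5 * (7*d^2) = 7*A^9 + 14*A^5 + 7*A
  A^3 * (17*d + 4*d^3) = -4*A^9 - 29*A^5 - 29*A - 4*A^-3
  A^1 * (14 + 20*d^2 + d^4) = A^9 + 24*A^5 + 60*A + 24*A^-3 + A^-7
  A^-1 * (27*d + 8*d^3) = -8*A^5 - 51*A - 51*A^-3 - 8*A^-7
  A^-3 * (5 + 15*d^2 + d^4) = A^5 + 19*A + 41*A^-3 + 19*A^-7 + A^-11
  A^-5 * (4*d + 3*d^3) = -3*A - 13*A^-3 - 13*A^-7 - 3*A^-11
  A^-7 * (d^2) = A^-3 + 2*A^-7 + A^-11
Summing the groups: <K> = -A^13 + A^9 - A^5 + 2*A - 2*A^-3 + A^-7 - A^-11
Normalise by the writhe: (-A^3)^(-w) = (-A^3)^(1) = -A^3, so f(A) = -A^3 * <K> = A^16 - A^12 + A^8 - 2*A^4 + 2 - A^-4 + A^-8.
Substitute A = t^(-1/4), i.e. A^e → t^(-e/4): V(t) = t^2 - t + 2 - 2*t^-1 + t^-2 - t^-3 + t^-4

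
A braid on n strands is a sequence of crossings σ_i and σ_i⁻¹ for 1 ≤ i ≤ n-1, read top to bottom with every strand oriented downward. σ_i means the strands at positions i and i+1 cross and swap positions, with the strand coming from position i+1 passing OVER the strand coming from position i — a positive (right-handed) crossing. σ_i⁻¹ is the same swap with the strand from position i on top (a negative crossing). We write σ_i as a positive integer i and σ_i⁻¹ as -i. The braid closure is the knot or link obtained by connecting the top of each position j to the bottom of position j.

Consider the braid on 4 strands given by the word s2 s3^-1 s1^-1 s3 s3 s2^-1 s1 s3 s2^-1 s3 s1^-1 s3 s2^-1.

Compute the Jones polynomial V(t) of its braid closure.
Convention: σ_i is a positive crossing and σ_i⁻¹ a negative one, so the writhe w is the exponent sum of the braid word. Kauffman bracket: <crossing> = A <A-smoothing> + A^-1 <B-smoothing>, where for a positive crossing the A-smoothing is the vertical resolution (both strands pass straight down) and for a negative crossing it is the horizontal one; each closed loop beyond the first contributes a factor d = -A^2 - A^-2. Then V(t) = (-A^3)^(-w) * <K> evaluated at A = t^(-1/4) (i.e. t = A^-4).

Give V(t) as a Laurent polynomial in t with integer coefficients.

t^5 - 2*t^4 + 3*t^3 - 3*t^2 + 3*t - 3 + 2*t^-1 - t^-2 + t^-3

Derivation:
The presented braid s2 s3^-1 s1^-1 s3 s3 s2^-1 s1 s3 s2^-1 s3 s1^-1 s3 s2^-1 on 4 strands reduces by inverse Markov moves (closure unchanged at each step):
  Deconjugate: the word is γ·β·γ⁻¹ with γ = s2 s3^-1 (prefix) and γ⁻¹ = s3 s2^-1 (suffix); strip both.
Reduced to β = s1^-1 s3 s3 s2^-1 s1 s3 s2^-1 s3 s1^-1 on 4 strands, 9 crossings.
Compute on β:
Braid: s1^-1 s3 s3 s2^-1 s1 s3 s2^-1 s3 s1^-1 on 4 strands, 9 crossings.
Writhe w = (#positive) - (#negative) = 5 - 4 = 1.
State-sum expansion of <K>. There are 2^9 = 512 states.
For each crossing: s=0 is the vertical smoothing, s=1 horizontal. Crossing k contributes A^(sign_k * (1 - 2*s_k)); loop factor d = -A^2 - A^-2.
Tabulate the states by total A-exponent and number of loops L (A-exp: L × count):
  A^9: L=4 ×1
  A^7: L=3 ×9
  A^5: L=2 ×29, L=4 ×7
  A^3: L=1 ×30, L=3 ×52, L=5 ×2
  A^1: L=2 ×83, L=4 ×43
  A^-1: L=1 ×11, L=3 ×93, L=5 ×22
  A^-3: L=2 ×19, L=4 ×58, L=6 ×7
  A^-5: L=3 ×15, L=5 ×20, L=7 ×1
  A^-7: L=4 ×6, L=6 ×3
  A^-9: L=5 ×1
Each group contributes A^e * Σ count * d^(L-1):
Powers of d = -A^2 - A^-2: d^2 = A^4 + 2 + A^-4; d^3 = -A^6 - 3*A^2 - 3*A^-2 - A^-6; d^4 = A^8 + 4*A^4 + 6 + 4*A^-4 + A^-8; d^5 = -A^10 - 5*A^6 - 10*A^2 - 10*A^-2 - 5*A^-6 - A^-10; d^6 = A^12 + 6*A^8 + 15*A^4 + 20 + 15*A^-4 + 6*A^-8 + A^-12.
  A^9 * (d^3) = -A^15 - 3*A^11 - 3*A^7 - A^3
  A^7 * (9*d^2) = 9*A^11 + 18*A^7 + 9*A^3
  A^5 * (29*d + 7*d^3) = -7*A^11 - 50*A^7 - 50*A^3 - 7*A^-1
  A^3 * (30 + 52*d^2 + 2*d^4) = 2*A^11 + 60*A^7 + 146*A^3 + 60*A^-1 + 2*A^-5
  A^1 * (83*d + 43*d^3) = -43*A^7 - 212*A^3 - 212*A^-1 - 43*A^-5
  A^-1 * (11 + 93*d^2 + 22*d^4) = 22*A^7 + 181*A^3 + 329*A^-1 + 181*A^-5 + 22*A^-9
  A^-3 * (19*d + 58*d^3 + 7*d^5) = -7*A^7 - 93*A^3 - 263*A^-1 - 263*A^-5 - 93*A^-9 - 7*A^-13
  A^-5 * (15*d^2 + 20*d^4 + d^6) = A^7 + 26*A^3 + 110*A^-1 + 170*A^-5 + 110*A^-9 + 26*A^-13 + A^-17
  A^-7 * (6*d^3 + 3*d^5) = -3*A^3 - 21*A^-1 - 48*A^-5 - 48*A^-9 - 21*A^-13 - 3*A^-17
  A^-9 * (d^4) = A^-1 + 4*A^-5 + 6*A^-9 + 4*A^-13 + A^-17
Summing the groups: <K> = -A^15 + A^11 - 2*A^7 + 3*A^3 - 3*A^-1 + 3*A^-5 - 3*A^-9 + 2*A^-13 - A^-17
Normalise by the writhe: (-A^3)^(-w) = (-A^3)^(-1) = -A^-3, so f(A) = -A^-3 * <K> = A^12 - A^8 + 2*A^4 - 3 + 3*A^-4 - 3*A^-8 + 3*A^-12 - 2*A^-16 + A^-20.
Substitute A = t^(-1/4), i.e. A^e → t^(-e/4): V(t) = t^5 - 2*t^4 + 3*t^3 - 3*t^2 + 3*t - 3 + 2*t^-1 - t^-2 + t^-3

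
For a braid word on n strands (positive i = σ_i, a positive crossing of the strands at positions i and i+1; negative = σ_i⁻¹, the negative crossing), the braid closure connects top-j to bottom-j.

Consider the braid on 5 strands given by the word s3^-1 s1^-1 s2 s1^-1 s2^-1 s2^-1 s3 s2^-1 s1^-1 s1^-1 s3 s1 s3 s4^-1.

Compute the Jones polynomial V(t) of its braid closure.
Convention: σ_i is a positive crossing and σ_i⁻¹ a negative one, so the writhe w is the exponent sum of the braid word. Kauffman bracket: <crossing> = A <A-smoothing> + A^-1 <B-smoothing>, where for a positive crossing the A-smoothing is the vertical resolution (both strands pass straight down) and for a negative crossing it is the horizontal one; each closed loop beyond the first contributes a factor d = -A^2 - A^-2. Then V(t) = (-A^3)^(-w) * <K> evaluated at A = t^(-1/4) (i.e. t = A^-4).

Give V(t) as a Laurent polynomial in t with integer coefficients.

The presented braid s3^-1 s1^-1 s2 s1^-1 s2^-1 s2^-1 s3 s2^-1 s1^-1 s1^-1 s3 s1 s3 s4^-1 on 5 strands reduces by inverse Markov moves (closure unchanged at each step):
  Destabilize: the word has the form β·s4^-1 where s4^-1 occurs only as the final letter (β ∈ B_4); drop it and the last strand → 4 strands.
  Deconjugate: the word is γ·β·γ⁻¹ with γ = s3^-1 s1^-1 (prefix) and γ⁻¹ = s1 s3 (suffix); strip both.
Reduced to β = s2 s1^-1 s2^-1 s2^-1 s3 s2^-1 s1^-1 s1^-1 s3 on 4 strands, 9 crossings.
Compute on β:
Braid: s2 s1^-1 s2^-1 s2^-1 s3 s2^-1 s1^-1 s1^-1 s3 on 4 strands, 9 crossings.
Writhe w = (#positive) - (#negative) = 3 - 6 = -3.
Enumerate smoothing states for the bracket polynomial. There are 2^9 = 512 states.
Smooth each crossing (0=||, 1=⌣⌢); contribution A^(Σ sign_k(1-2s_k)) * d^(L-1).
Tabulate the states by total A-exponent and number of loops L (A-exp: L × count):
  A^9: L=6 ×1
  A^7: L=5 ×9
  A^5: L=4 ×35, L=6 ×1
  A^3: L=3 ×73, L=5 ×11
  A^1: L=2 ×82, L=4 ×43, L=6 ×1
  A^-1: L=1 ×40, L=3 ×79, L=5 ×7
  A^-3: L=2 ×63, L=4 ×21
  A^-5: L=1 ×9, L=3 ×26, L=5 ×1
  A^-7: L=2 ×6, L=4 ×3
  A^-9: L=3 ×1
Each group contributes A^e * Σ count * d^(L-1):
Powers of d = -A^2 - A^-2: d^2 = A^4 + 2 + A^-4; d^3 = -A^6 - 3*A^2 - 3*A^-2 - A^-6; d^4 = A^8 + 4*A^4 + 6 + 4*A^-4 + A^-8; d^5 = -A^10 - 5*A^6 - 10*A^2 - 10*A^-2 - 5*A^-6 - A^-10.
  A^9 * (d^5) = -A^19 - 5*A^15 - 10*A^11 - 10*A^7 - 5*A^3 - A^-1
  A^7 * (9*d^4) = 9*A^15 + 36*A^11 + 54*A^7 + 36*A^3 + 9*A^-1
  A^5 * (35*d^3 + d^5) = -A^15 - 40*A^11 - 115*A^7 - 115*A^3 - 40*A^-1 - A^-5
  A^3 * (73*d^2 + 11*d^4) = 11*A^11 + 117*A^7 + 212*A^3 + 117*A^-1 + 11*A^-5
  A^1 * (82*d + 43*d^3 + d^5) = -A^11 - 48*A^7 - 221*A^3 - 221*A^-1 - 48*A^-5 - A^-9
  A^-1 * (40 + 79*d^2 + 7*d^4) = 7*A^7 + 107*A^3 + 240*A^-1 + 107*A^-5 + 7*A^-9
  A^-3 * (63*d + 21*d^3) = -21*A^3 - 126*A^-1 - 126*A^-5 - 21*A^-9
  A^-5 * (9 + 26*d^2 + d^4) = A^3 + 30*A^-1 + 67*A^-5 + 30*A^-9 + A^-13
  A^-7 * (6*d + 3*d^3) = -3*A^-1 - 15*A^-5 - 15*A^-9 - 3*A^-13
  A^-9 * (d^2) = A^-5 + 2*A^-9 + A^-13
Summing the groups: <K> = -A^19 + 3*A^15 - 4*A^11 + 5*A^7 - 6*A^3 + 5*A^-1 - 4*A^-5 + 2*A^-9 - A^-13
Normalise by the writhe: (-A^3)^(-w) = (-A^3)^(3) = -A^9, so f(A) = -A^9 * <K> = A^28 - 3*A^24 + 4*A^20 - 5*A^16 + 6*A^12 - 5*A^8 + 4*A^4 - 2 + A^-4.
Substitute A = t^(-1/4), i.e. A^e → t^(-e/4): V(t) = t - 2 + 4*t^-1 - 5*t^-2 + 6*t^-3 - 5*t^-4 + 4*t^-5 - 3*t^-6 + t^-7

Answer: t - 2 + 4*t^-1 - 5*t^-2 + 6*t^-3 - 5*t^-4 + 4*t^-5 - 3*t^-6 + t^-7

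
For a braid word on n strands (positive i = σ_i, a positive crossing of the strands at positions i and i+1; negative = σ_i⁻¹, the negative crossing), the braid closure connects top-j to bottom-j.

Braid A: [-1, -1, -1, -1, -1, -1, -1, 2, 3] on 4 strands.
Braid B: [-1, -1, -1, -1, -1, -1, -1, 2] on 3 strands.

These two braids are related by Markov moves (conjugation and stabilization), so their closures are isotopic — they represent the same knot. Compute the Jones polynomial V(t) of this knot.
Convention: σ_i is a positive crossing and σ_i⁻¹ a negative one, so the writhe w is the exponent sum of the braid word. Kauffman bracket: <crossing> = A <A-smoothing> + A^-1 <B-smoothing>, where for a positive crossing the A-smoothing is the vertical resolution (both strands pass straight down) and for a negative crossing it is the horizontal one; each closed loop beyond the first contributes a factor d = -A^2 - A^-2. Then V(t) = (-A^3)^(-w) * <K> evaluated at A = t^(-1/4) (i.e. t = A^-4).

t^-3 + t^-5 - t^-6 + t^-7 - t^-8 + t^-9 - t^-10

Derivation:
Markov-equivalent braids have isotopic closures, hence identical knot invariants. Strip the Markov moves from each word to reach a common short braid β, then compute V(t) once on β.
Braid A: s1^-1 s1^-1 s1^-1 s1^-1 s1^-1 s1^-1 s1^-1 s2 s3 on 4 strands reduces by inverse Markov moves (closure unchanged at each step):
  Destabilize: the word has the form β·s3 where s3 occurs only as the final letter (β ∈ B_3); drop it and the last strand → 3 strands.
  Destabilize: the word has the form β·s2 where s2 occurs only as the final letter (β ∈ B_2); drop it and the last strand → 2 strands.
Reduced to β = s1^-1 s1^-1 s1^-1 s1^-1 s1^-1 s1^-1 s1^-1 on 2 strands, 7 crossings.
Braid B: s1^-1 s1^-1 s1^-1 s1^-1 s1^-1 s1^-1 s1^-1 s2 on 3 strands reduces by inverse Markov moves (closure unchanged at each step):
  Destabilize: the word has the form β·s2 where s2 occurs only as the final letter (β ∈ B_2); drop it and the last strand → 2 strands.
Reduced to β = s1^-1 s1^-1 s1^-1 s1^-1 s1^-1 s1^-1 s1^-1 on 2 strands, 7 crossings.
Both give the same β = s1^-1 s1^-1 s1^-1 s1^-1 s1^-1 s1^-1 s1^-1 on 2 strands, so one state sum suffices:
Braid: s1^-1 s1^-1 s1^-1 s1^-1 s1^-1 s1^-1 s1^-1 on 2 strands, 7 crossings.
Writhe w = (#positive) - (#negative) = 0 - 7 = -7.
Enumerate smoothing states for the bracket polynomial. There are 2^7 = 128 states.
For each crossing: s=0 is the vertical smoothing, s=1 horizontal. Crossing k contributes A^(sign_k * (1 - 2*s_k)); loop factor d = -A^2 - A^-2.
Tabulate the states by total A-exponent and number of loops L (A-exp: L × count):
  A^7: L=7 ×1
  A^5: L=6 ×7
  A^3: L=5 ×21
  A^1: L=4 ×35
  A^-1: L=3 ×35
  A^-3: L=2 ×21
  A^-5: L=1 ×7
  A^-7: L=2 ×1
Each group contributes A^e * Σ count * d^(L-1):
Powers of d = -A^2 - A^-2: d^2 = A^4 + 2 + A^-4; d^3 = -A^6 - 3*A^2 - 3*A^-2 - A^-6; d^4 = A^8 + 4*A^4 + 6 + 4*A^-4 + A^-8; d^5 = -A^10 - 5*A^6 - 10*A^2 - 10*A^-2 - 5*A^-6 - A^-10; d^6 = A^12 + 6*A^8 + 15*A^4 + 20 + 15*A^-4 + 6*A^-8 + A^-12.
  A^7 * (d^6) = A^19 + 6*A^15 + 15*A^11 + 20*A^7 + 15*A^3 + 6*A^-1 + A^-5
  A^5 * (7*d^5) = -7*A^15 - 35*A^11 - 70*A^7 - 70*A^3 - 35*A^-1 - 7*A^-5
  A^3 * (21*d^4) = 21*A^11 + 84*A^7 + 126*A^3 + 84*A^-1 + 21*A^-5
  A^1 * (35*d^3) = -35*A^7 - 105*A^3 - 105*A^-1 - 35*A^-5
  A^-1 * (35*d^2) = 35*A^3 + 70*A^-1 + 35*A^-5
  A^-3 * (21*d) = -21*A^-1 - 21*A^-5
  A^-5 * (7) = 7*A^-5
  A^-7 * (d) = -A^-5 - A^-9
Summing the groups: <K> = A^19 - A^15 + A^11 - A^7 + A^3 - A^-1 - A^-9
Normalise by the writhe: (-A^3)^(-w) = (-A^3)^(7) = -A^21, so f(A) = -A^21 * <K> = -A^40 + A^36 - A^32 + A^28 - A^24 + A^20 + A^12.
Substitute A = t^(-1/4), i.e. A^e → t^(-e/4): V(t) = t^-3 + t^-5 - t^-6 + t^-7 - t^-8 + t^-9 - t^-10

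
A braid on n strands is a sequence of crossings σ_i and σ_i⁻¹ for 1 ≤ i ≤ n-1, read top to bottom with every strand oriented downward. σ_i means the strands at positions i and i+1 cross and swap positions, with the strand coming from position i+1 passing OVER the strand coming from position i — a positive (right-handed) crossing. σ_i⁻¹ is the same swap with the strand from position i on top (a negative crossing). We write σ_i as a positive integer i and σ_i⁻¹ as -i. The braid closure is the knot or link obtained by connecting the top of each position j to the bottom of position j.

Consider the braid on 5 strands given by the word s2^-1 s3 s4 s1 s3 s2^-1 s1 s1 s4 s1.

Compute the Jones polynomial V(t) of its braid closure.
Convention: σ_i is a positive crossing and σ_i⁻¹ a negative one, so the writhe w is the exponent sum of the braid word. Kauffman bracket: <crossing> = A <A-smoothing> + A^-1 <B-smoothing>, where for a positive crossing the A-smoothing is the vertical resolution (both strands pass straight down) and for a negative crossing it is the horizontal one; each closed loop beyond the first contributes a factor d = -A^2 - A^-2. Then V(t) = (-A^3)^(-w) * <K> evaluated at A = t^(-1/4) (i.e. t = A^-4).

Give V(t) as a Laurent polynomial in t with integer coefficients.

-t^9 + 3*t^8 - 4*t^7 + 5*t^6 - 6*t^5 + 5*t^4 - 4*t^3 + 3*t^2 - t + 1

Derivation:
Braid: s2^-1 s3 s4 s1 s3 s2^-1 s1 s1 s4 s1 on 5 strands, 10 crossings.
Writhe w = (#positive) - (#negative) = 8 - 2 = 6.
Enumerate smoothing states for the bracket polynomial. There are 2^10 = 1024 states.
Smooth each crossing (0=||, 1=⌣⌢); contribution A^(Σ sign_k(1-2s_k)) * d^(L-1).
Tabulate the states by total A-exponent and number of loops L (A-exp: L × count):
  A^10: L=5 ×1
  A^8: L=4 ×10
  A^6: L=3 ×39, L=5 ×6
  A^4: L=2 ×68, L=4 ×51, L=6 ×1
  A^2: L=1 ×44, L=3 ×139, L=5 ×27
  A^0: L=2 ×126, L=4 ×118, L=6 ×8
  A^-2: L=1 ×11, L=3 ×140, L=5 ×58, L=7 ×1
  A^-4: L=2 ×19, L=4 ×85, L=6 ×16
  A^-6: L=3 ×15, L=5 ×28, L=7 ×2
  A^-8: L=4 ×6, L=6 ×4
  A^-10: L=5 ×1
Each group contributes A^e * Σ count * d^(L-1):
Powers of d = -A^2 - A^-2: d^2 = A^4 + 2 + A^-4; d^3 = -A^6 - 3*A^2 - 3*A^-2 - A^-6; d^4 = A^8 + 4*A^4 + 6 + 4*A^-4 + A^-8; d^5 = -A^10 - 5*A^6 - 10*A^2 - 10*A^-2 - 5*A^-6 - A^-10; d^6 = A^12 + 6*A^8 + 15*A^4 + 20 + 15*A^-4 + 6*A^-8 + A^-12.
  A^10 * (d^4) = A^18 + 4*A^14 + 6*A^10 + 4*A^6 + A^2
  A^8 * (10*d^3) = -10*A^14 - 30*A^10 - 30*A^6 - 10*A^2
  A^6 * (39*d^2 + 6*d^4) = 6*A^14 + 63*A^10 + 114*A^6 + 63*A^2 + 6*A^-2
  A^4 * (68*d + 51*d^3 + d^5) = -A^14 - 56*A^10 - 231*A^6 - 231*A^2 - 56*A^-2 - A^-6
  A^2 * (44 + 139*d^2 + 27*d^4) = 27*A^10 + 247*A^6 + 484*A^2 + 247*A^-2 + 27*A^-6
  A^0 * (126*d + 118*d^3 + 8*d^5) = -8*A^10 - 158*A^6 - 560*A^2 - 560*A^-2 - 158*A^-6 - 8*A^-10
  A^-2 * (11 + 140*d^2 + 58*d^4 + d^6) = A^10 + 64*A^6 + 387*A^2 + 659*A^-2 + 387*A^-6 + 64*A^-10 + A^-14
  A^-4 * (19*d + 85*d^3 + 16*d^5) = -16*A^6 - 165*A^2 - 434*A^-2 - 434*A^-6 - 165*A^-10 - 16*A^-14
  A^-6 * (15*d^2 + 28*d^4 + 2*d^6) = 2*A^6 + 40*A^2 + 157*A^-2 + 238*A^-6 + 157*A^-10 + 40*A^-14 + 2*A^-18
  A^-8 * (6*d^3 + 4*d^5) = -4*A^2 - 26*A^-2 - 58*A^-6 - 58*A^-10 - 26*A^-14 - 4*A^-18
  A^-10 * (d^4) = A^-2 + 4*A^-6 + 6*A^-10 + 4*A^-14 + A^-18
Summing the groups: <K> = A^18 - A^14 + 3*A^10 - 4*A^6 + 5*A^2 - 6*A^-2 + 5*A^-6 - 4*A^-10 + 3*A^-14 - A^-18
Normalise by the writhe: (-A^3)^(-w) = (-A^3)^(-6) = A^-18, so f(A) = A^-18 * <K> = 1 - A^-4 + 3*A^-8 - 4*A^-12 + 5*A^-16 - 6*A^-20 + 5*A^-24 - 4*A^-28 + 3*A^-32 - A^-36.
Substitute A = t^(-1/4), i.e. A^e → t^(-e/4): V(t) = -t^9 + 3*t^8 - 4*t^7 + 5*t^6 - 6*t^5 + 5*t^4 - 4*t^3 + 3*t^2 - t + 1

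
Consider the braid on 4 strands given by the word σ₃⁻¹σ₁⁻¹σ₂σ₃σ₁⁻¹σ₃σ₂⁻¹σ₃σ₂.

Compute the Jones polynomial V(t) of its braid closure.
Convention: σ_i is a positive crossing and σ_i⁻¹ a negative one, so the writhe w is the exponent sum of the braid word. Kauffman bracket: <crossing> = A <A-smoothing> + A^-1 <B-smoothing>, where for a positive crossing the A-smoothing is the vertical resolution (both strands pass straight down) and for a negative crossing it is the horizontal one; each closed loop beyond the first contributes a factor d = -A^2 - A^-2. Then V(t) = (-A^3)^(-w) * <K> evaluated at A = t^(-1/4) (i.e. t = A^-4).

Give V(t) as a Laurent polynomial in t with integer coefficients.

-t^5 + 2*t^4 - 2*t^3 + 3*t^2 - 3*t + 3 - 2*t^-1 + t^-2

Derivation:
Braid: s3^-1 s1^-1 s2 s3 s1^-1 s3 s2^-1 s3 s2 on 4 strands, 9 crossings.
Writhe w = (#positive) - (#negative) = 5 - 4 = 1.
Computing the Kauffman bracket via state sum. There are 2^9 = 512 states.
Smooth each crossing (0=||, 1=⌣⌢); contribution A^(Σ sign_k(1-2s_k)) * d^(L-1).
Tabulate the states by total A-exponent and number of loops L (A-exp: L × count):
  A^9: L=2 ×1
  A^7: L=1 ×3, L=3 ×6
  A^5: L=2 ×26, L=4 ×10
  A^3: L=1 ×21, L=3 ×58, L=5 ×5
  A^1: L=2 ×86, L=4 ×39, L=6 ×1
  A^-1: L=1 ×35, L=3 ×80, L=5 ×11
  A^-3: L=2 ×53, L=4 ×30, L=6 ×1
  A^-5: L=3 ×32, L=5 ×4
  A^-7: L=4 ×9
  A^-9: L=5 ×1
Each group contributes A^e * Σ count * d^(L-1):
Powers of d = -A^2 - A^-2: d^2 = A^4 + 2 + A^-4; d^3 = -A^6 - 3*A^2 - 3*A^-2 - A^-6; d^4 = A^8 + 4*A^4 + 6 + 4*A^-4 + A^-8; d^5 = -A^10 - 5*A^6 - 10*A^2 - 10*A^-2 - 5*A^-6 - A^-10.
  A^9 * (d) = -A^11 - A^7
  A^7 * (3 + 6*d^2) = 6*A^11 + 15*A^7 + 6*A^3
  A^5 * (26*d + 10*d^3) = -10*A^11 - 56*A^7 - 56*A^3 - 10*A^-1
  A^3 * (21 + 58*d^2 + 5*d^4) = 5*A^11 + 78*A^7 + 167*A^3 + 78*A^-1 + 5*A^-5
  A^1 * (86*d + 39*d^3 + d^5) = -A^11 - 44*A^7 - 213*A^3 - 213*A^-1 - 44*A^-5 - A^-9
  A^-1 * (35 + 80*d^2 + 11*d^4) = 11*A^7 + 124*A^3 + 261*A^-1 + 124*A^-5 + 11*A^-9
  A^-3 * (53*d + 30*d^3 + d^5) = -A^7 - 35*A^3 - 153*A^-1 - 153*A^-5 - 35*A^-9 - A^-13
  A^-5 * (32*d^2 + 4*d^4) = 4*A^3 + 48*A^-1 + 88*A^-5 + 48*A^-9 + 4*A^-13
  A^-7 * (9*d^3) = -9*A^-1 - 27*A^-5 - 27*A^-9 - 9*A^-13
  A^-9 * (d^4) = A^-1 + 4*A^-5 + 6*A^-9 + 4*A^-13 + A^-17
Summing the groups: <K> = -A^11 + 2*A^7 - 3*A^3 + 3*A^-1 - 3*A^-5 + 2*A^-9 - 2*A^-13 + A^-17
Normalise by the writhe: (-A^3)^(-w) = (-A^3)^(-1) = -A^-3, so f(A) = -A^-3 * <K> = A^8 - 2*A^4 + 3 - 3*A^-4 + 3*A^-8 - 2*A^-12 + 2*A^-16 - A^-20.
Substitute A = t^(-1/4), i.e. A^e → t^(-e/4): V(t) = -t^5 + 2*t^4 - 2*t^3 + 3*t^2 - 3*t + 3 - 2*t^-1 + t^-2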